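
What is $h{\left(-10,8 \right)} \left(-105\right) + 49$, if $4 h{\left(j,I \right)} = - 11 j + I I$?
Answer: $- \frac{9037}{2} \approx -4518.5$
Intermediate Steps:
$h{\left(j,I \right)} = - \frac{11 j}{4} + \frac{I^{2}}{4}$ ($h{\left(j,I \right)} = \frac{- 11 j + I I}{4} = \frac{- 11 j + I^{2}}{4} = \frac{I^{2} - 11 j}{4} = - \frac{11 j}{4} + \frac{I^{2}}{4}$)
$h{\left(-10,8 \right)} \left(-105\right) + 49 = \left(\left(- \frac{11}{4}\right) \left(-10\right) + \frac{8^{2}}{4}\right) \left(-105\right) + 49 = \left(\frac{55}{2} + \frac{1}{4} \cdot 64\right) \left(-105\right) + 49 = \left(\frac{55}{2} + 16\right) \left(-105\right) + 49 = \frac{87}{2} \left(-105\right) + 49 = - \frac{9135}{2} + 49 = - \frac{9037}{2}$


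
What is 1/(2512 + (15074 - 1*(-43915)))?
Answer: 1/61501 ≈ 1.6260e-5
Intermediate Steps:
1/(2512 + (15074 - 1*(-43915))) = 1/(2512 + (15074 + 43915)) = 1/(2512 + 58989) = 1/61501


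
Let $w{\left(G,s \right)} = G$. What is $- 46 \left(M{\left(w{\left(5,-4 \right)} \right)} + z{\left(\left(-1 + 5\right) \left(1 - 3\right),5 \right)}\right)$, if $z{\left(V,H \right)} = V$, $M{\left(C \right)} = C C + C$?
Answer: $-1012$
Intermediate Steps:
$M{\left(C \right)} = C + C^{2}$ ($M{\left(C \right)} = C^{2} + C = C + C^{2}$)
$- 46 \left(M{\left(w{\left(5,-4 \right)} \right)} + z{\left(\left(-1 + 5\right) \left(1 - 3\right),5 \right)}\right) = - 46 \left(5 \left(1 + 5\right) + \left(-1 + 5\right) \left(1 - 3\right)\right) = - 46 \left(5 \cdot 6 + 4 \left(-2\right)\right) = - 46 \left(30 - 8\right) = \left(-46\right) 22 = -1012$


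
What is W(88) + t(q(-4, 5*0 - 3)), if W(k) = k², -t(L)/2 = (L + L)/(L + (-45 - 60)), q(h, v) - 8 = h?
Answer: 782160/101 ≈ 7744.2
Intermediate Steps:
q(h, v) = 8 + h
t(L) = -4*L/(-105 + L) (t(L) = -2*(L + L)/(L + (-45 - 60)) = -2*2*L/(L - 105) = -2*2*L/(-105 + L) = -4*L/(-105 + L))
W(88) + t(q(-4, 5*0 - 3)) = 88² - 4*(8 - 4)/(-105 + (8 - 4)) = 7744 - 4*4/(-105 + 4) = 7744 - 4*4/(-101) = 7744 - 4*4*(-1/101) = 7744 + 16/101 = 782160/101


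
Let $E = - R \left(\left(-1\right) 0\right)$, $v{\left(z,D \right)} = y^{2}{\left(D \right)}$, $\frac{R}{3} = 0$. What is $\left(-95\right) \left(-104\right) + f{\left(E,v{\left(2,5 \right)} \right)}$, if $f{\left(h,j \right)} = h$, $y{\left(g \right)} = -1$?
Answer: $9880$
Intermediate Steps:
$R = 0$ ($R = 3 \cdot 0 = 0$)
$v{\left(z,D \right)} = 1$ ($v{\left(z,D \right)} = \left(-1\right)^{2} = 1$)
$E = 0$ ($E = \left(-1\right) 0 \left(\left(-1\right) 0\right) = 0 \cdot 0 = 0$)
$\left(-95\right) \left(-104\right) + f{\left(E,v{\left(2,5 \right)} \right)} = \left(-95\right) \left(-104\right) + 0 = 9880 + 0 = 9880$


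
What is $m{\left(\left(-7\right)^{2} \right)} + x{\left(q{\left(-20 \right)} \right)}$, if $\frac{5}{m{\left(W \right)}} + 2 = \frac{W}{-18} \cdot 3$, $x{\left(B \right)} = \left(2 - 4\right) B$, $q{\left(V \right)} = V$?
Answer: $\frac{2410}{61} \approx 39.508$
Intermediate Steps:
$x{\left(B \right)} = - 2 B$
$m{\left(W \right)} = \frac{5}{-2 - \frac{W}{6}}$ ($m{\left(W \right)} = \frac{5}{-2 + \frac{W}{-18} \cdot 3} = \frac{5}{-2 + W \left(- \frac{1}{18}\right) 3} = \frac{5}{-2 + - \frac{W}{18} \cdot 3} = \frac{5}{-2 - \frac{W}{6}}$)
$m{\left(\left(-7\right)^{2} \right)} + x{\left(q{\left(-20 \right)} \right)} = - \frac{30}{12 + \left(-7\right)^{2}} - -40 = - \frac{30}{12 + 49} + 40 = - \frac{30}{61} + 40 = \frac{2410}{61}$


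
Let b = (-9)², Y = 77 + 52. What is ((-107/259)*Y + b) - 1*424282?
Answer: -109881862/259 ≈ -4.2425e+5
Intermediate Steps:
Y = 129
b = 81
((-107/259)*Y + b) - 1*424282 = (-107/259*129 + 81) - 1*424282 = (-107*1/259*129 + 81) - 424282 = (-107/259*129 + 81) - 424282 = (-13803/259 + 81) - 424282 = 7176/259 - 424282 = -109881862/259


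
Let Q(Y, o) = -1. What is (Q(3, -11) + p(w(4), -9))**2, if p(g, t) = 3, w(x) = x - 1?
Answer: 4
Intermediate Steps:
w(x) = -1 + x
(Q(3, -11) + p(w(4), -9))**2 = (-1 + 3)**2 = 2**2 = 4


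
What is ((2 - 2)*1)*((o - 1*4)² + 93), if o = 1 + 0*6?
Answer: 0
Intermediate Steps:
o = 1 (o = 1 + 0 = 1)
((2 - 2)*1)*((o - 1*4)² + 93) = ((2 - 2)*1)*((1 - 1*4)² + 93) = (0*1)*((1 - 4)² + 93) = 0*((-3)² + 93) = 0*(9 + 93) = 0*102 = 0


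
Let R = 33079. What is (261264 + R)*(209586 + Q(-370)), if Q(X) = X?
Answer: 61581265088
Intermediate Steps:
(261264 + R)*(209586 + Q(-370)) = (261264 + 33079)*(209586 - 370) = 294343*209216 = 61581265088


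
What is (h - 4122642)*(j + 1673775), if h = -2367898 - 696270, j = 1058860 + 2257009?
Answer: -35859623395640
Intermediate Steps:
j = 3315869
h = -3064168
(h - 4122642)*(j + 1673775) = (-3064168 - 4122642)*(3315869 + 1673775) = -7186810*4989644 = -35859623395640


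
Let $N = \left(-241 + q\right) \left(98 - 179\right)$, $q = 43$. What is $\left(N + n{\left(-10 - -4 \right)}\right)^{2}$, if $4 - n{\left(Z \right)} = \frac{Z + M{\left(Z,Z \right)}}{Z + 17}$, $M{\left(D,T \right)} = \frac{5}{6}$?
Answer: $\frac{1121063792809}{4356} \approx 2.5736 \cdot 10^{8}$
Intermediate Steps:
$N = 16038$ ($N = \left(-241 + 43\right) \left(98 - 179\right) = \left(-198\right) \left(-81\right) = 16038$)
$M{\left(D,T \right)} = \frac{5}{6}$ ($M{\left(D,T \right)} = 5 \cdot \frac{1}{6} = \frac{5}{6}$)
$n{\left(Z \right)} = 4 - \frac{\frac{5}{6} + Z}{17 + Z}$ ($n{\left(Z \right)} = 4 - \frac{Z + \frac{5}{6}}{Z + 17} = 4 - \frac{\frac{5}{6} + Z}{17 + Z}$)
$\left(N + n{\left(-10 - -4 \right)}\right)^{2} = \left(16038 + \frac{403 + 18 \left(-10 - -4\right)}{6 \left(17 - 6\right)}\right)^{2} = \left(16038 + \frac{403 + 18 \left(-10 + 4\right)}{6 \left(17 + \left(-10 + 4\right)\right)}\right)^{2} = \left(16038 + \frac{403 + 18 \left(-6\right)}{6 \left(17 - 6\right)}\right)^{2} = \left(16038 + \frac{403 - 108}{6 \cdot 11}\right)^{2} = \left(16038 + \frac{1}{6} \cdot \frac{1}{11} \cdot 295\right)^{2} = \left(16038 + \frac{295}{66}\right)^{2} = \left(\frac{1058803}{66}\right)^{2} = \frac{1121063792809}{4356}$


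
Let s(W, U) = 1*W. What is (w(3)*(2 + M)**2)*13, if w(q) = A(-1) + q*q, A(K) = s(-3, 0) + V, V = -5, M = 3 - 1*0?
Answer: 325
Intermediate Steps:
s(W, U) = W
M = 3 (M = 3 + 0 = 3)
A(K) = -8 (A(K) = -3 - 5 = -8)
w(q) = -8 + q**2 (w(q) = -8 + q*q = -8 + q**2)
(w(3)*(2 + M)**2)*13 = ((-8 + 3**2)*(2 + 3)**2)*13 = ((-8 + 9)*5**2)*13 = (1*25)*13 = 25*13 = 325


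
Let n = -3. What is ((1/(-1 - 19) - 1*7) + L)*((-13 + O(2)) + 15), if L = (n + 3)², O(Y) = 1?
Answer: -423/20 ≈ -21.150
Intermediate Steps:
L = 0 (L = (-3 + 3)² = 0² = 0)
((1/(-1 - 19) - 1*7) + L)*((-13 + O(2)) + 15) = ((1/(-1 - 19) - 1*7) + 0)*((-13 + 1) + 15) = ((1/(-20) - 7) + 0)*(-12 + 15) = ((-1/20 - 7) + 0)*3 = (-141/20 + 0)*3 = -141/20*3 = -423/20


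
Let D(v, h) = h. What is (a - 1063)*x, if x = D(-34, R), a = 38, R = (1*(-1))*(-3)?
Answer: -3075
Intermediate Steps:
R = 3 (R = -1*(-3) = 3)
x = 3
(a - 1063)*x = (38 - 1063)*3 = -1025*3 = -3075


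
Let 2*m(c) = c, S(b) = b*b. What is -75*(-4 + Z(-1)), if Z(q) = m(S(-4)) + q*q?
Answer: -375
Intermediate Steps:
S(b) = b**2
m(c) = c/2
Z(q) = 8 + q**2 (Z(q) = (1/2)*(-4)**2 + q*q = (1/2)*16 + q**2 = 8 + q**2)
-75*(-4 + Z(-1)) = -75*(-4 + (8 + (-1)**2)) = -75*(-4 + (8 + 1)) = -75*(-4 + 9) = -75*5 = -375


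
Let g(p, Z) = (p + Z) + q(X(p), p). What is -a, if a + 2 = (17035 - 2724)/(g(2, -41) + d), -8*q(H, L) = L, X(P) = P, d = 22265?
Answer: 120562/88903 ≈ 1.3561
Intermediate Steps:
q(H, L) = -L/8
g(p, Z) = Z + 7*p/8 (g(p, Z) = (p + Z) - p/8 = (Z + p) - p/8 = Z + 7*p/8)
a = -120562/88903 (a = -2 + (17035 - 2724)/((-41 + (7/8)*2) + 22265) = -2 + 14311/((-41 + 7/4) + 22265) = -2 + 14311/(-157/4 + 22265) = -2 + 14311/(88903/4) = -2 + 14311*(4/88903) = -2 + 57244/88903 = -120562/88903 ≈ -1.3561)
-a = -1*(-120562/88903) = 120562/88903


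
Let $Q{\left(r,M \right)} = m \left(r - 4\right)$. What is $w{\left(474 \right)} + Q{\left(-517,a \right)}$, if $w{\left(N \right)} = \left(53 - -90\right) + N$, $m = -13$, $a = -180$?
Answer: $7390$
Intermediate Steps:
$w{\left(N \right)} = 143 + N$ ($w{\left(N \right)} = \left(53 + 90\right) + N = 143 + N$)
$Q{\left(r,M \right)} = 52 - 13 r$ ($Q{\left(r,M \right)} = - 13 \left(r - 4\right) = - 13 \left(-4 + r\right) = 52 - 13 r$)
$w{\left(474 \right)} + Q{\left(-517,a \right)} = \left(143 + 474\right) + \left(52 - -6721\right) = 617 + \left(52 + 6721\right) = 617 + 6773 = 7390$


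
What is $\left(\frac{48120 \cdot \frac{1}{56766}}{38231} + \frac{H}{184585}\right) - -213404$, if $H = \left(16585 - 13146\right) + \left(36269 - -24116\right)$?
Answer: $\frac{14247949445322075224}{66765038886235} \approx 2.134 \cdot 10^{5}$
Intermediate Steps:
$H = 63824$ ($H = 3439 + \left(36269 + 24116\right) = 3439 + 60385 = 63824$)
$\left(\frac{48120 \cdot \frac{1}{56766}}{38231} + \frac{H}{184585}\right) - -213404 = \left(\frac{48120 \cdot \frac{1}{56766}}{38231} + \frac{63824}{184585}\right) - -213404 = \left(48120 \cdot \frac{1}{56766} \cdot \frac{1}{38231} + 63824 \cdot \frac{1}{184585}\right) + 213404 = \left(\frac{8020}{9461} \cdot \frac{1}{38231} + \frac{63824}{184585}\right) + 213404 = \left(\frac{8020}{361703491} + \frac{63824}{184585}\right) + 213404 = \frac{23086843981284}{66765038886235} + 213404 = \frac{14247949445322075224}{66765038886235}$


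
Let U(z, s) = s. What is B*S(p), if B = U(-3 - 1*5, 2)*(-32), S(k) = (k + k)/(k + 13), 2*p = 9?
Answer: -1152/35 ≈ -32.914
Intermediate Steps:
p = 9/2 (p = (1/2)*9 = 9/2 ≈ 4.5000)
S(k) = 2*k/(13 + k) (S(k) = (2*k)/(13 + k) = 2*k/(13 + k))
B = -64 (B = 2*(-32) = -64)
B*S(p) = -128*9/(2*(13 + 9/2)) = -128*9/(2*35/2) = -128*9*2/(2*35) = -64*18/35 = -1152/35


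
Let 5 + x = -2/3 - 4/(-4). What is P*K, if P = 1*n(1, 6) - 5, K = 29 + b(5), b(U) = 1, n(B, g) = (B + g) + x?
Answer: -80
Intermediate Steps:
x = -14/3 (x = -5 + (-2/3 - 4/(-4)) = -5 + (-2*1/3 - 4*(-1/4)) = -5 + (-2/3 + 1) = -5 + 1/3 = -14/3 ≈ -4.6667)
n(B, g) = -14/3 + B + g (n(B, g) = (B + g) - 14/3 = -14/3 + B + g)
K = 30 (K = 29 + 1 = 30)
P = -8/3 (P = 1*(-14/3 + 1 + 6) - 5 = 1*(7/3) - 5 = 7/3 - 5 = -8/3 ≈ -2.6667)
P*K = -8/3*30 = -80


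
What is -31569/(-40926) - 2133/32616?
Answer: 5817033/8239768 ≈ 0.70597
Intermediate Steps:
-31569/(-40926) - 2133/32616 = -31569*(-1/40926) - 2133*1/32616 = 10523/13642 - 79/1208 = 5817033/8239768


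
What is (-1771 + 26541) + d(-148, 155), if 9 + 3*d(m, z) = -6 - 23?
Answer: 74272/3 ≈ 24757.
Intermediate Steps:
d(m, z) = -38/3 (d(m, z) = -3 + (-6 - 23)/3 = -3 + (⅓)*(-29) = -3 - 29/3 = -38/3)
(-1771 + 26541) + d(-148, 155) = (-1771 + 26541) - 38/3 = 24770 - 38/3 = 74272/3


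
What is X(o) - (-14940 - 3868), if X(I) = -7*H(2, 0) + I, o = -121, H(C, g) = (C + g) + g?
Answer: 18673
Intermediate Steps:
H(C, g) = C + 2*g
X(I) = -14 + I (X(I) = -7*(2 + 2*0) + I = -7*(2 + 0) + I = -7*2 + I = -14 + I)
X(o) - (-14940 - 3868) = (-14 - 121) - (-14940 - 3868) = -135 - 1*(-18808) = -135 + 18808 = 18673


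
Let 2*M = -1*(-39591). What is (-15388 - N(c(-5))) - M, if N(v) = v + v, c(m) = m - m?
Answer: -70367/2 ≈ -35184.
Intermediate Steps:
c(m) = 0
M = 39591/2 (M = (-1*(-39591))/2 = (½)*39591 = 39591/2 ≈ 19796.)
N(v) = 2*v
(-15388 - N(c(-5))) - M = (-15388 - 2*0) - 1*39591/2 = (-15388 - 1*0) - 39591/2 = (-15388 + 0) - 39591/2 = -15388 - 39591/2 = -70367/2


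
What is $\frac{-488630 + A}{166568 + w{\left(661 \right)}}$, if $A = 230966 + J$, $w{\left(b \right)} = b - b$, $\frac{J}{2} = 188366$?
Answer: $\frac{29767}{41642} \approx 0.71483$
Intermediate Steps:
$J = 376732$ ($J = 2 \cdot 188366 = 376732$)
$w{\left(b \right)} = 0$
$A = 607698$ ($A = 230966 + 376732 = 607698$)
$\frac{-488630 + A}{166568 + w{\left(661 \right)}} = \frac{-488630 + 607698}{166568 + 0} = \frac{119068}{166568} = 119068 \cdot \frac{1}{166568} = \frac{29767}{41642}$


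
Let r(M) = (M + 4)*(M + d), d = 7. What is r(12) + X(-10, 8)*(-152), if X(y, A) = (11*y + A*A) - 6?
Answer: 8208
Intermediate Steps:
X(y, A) = -6 + A² + 11*y (X(y, A) = (11*y + A²) - 6 = (A² + 11*y) - 6 = -6 + A² + 11*y)
r(M) = (4 + M)*(7 + M) (r(M) = (M + 4)*(M + 7) = (4 + M)*(7 + M))
r(12) + X(-10, 8)*(-152) = (28 + 12² + 11*12) + (-6 + 8² + 11*(-10))*(-152) = (28 + 144 + 132) + (-6 + 64 - 110)*(-152) = 304 - 52*(-152) = 304 + 7904 = 8208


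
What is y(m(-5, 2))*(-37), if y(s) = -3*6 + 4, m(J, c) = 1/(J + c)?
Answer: 518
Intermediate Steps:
y(s) = -14 (y(s) = -18 + 4 = -14)
y(m(-5, 2))*(-37) = -14*(-37) = 518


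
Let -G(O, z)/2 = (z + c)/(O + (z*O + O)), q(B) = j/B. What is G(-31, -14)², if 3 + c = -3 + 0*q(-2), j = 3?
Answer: 100/8649 ≈ 0.011562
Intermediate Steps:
q(B) = 3/B
c = -6 (c = -3 + (-3 + 0*(3/(-2))) = -3 + (-3 + 0*(3*(-½))) = -3 + (-3 + 0*(-3/2)) = -3 + (-3 + 0) = -3 - 3 = -6)
G(O, z) = -2*(-6 + z)/(2*O + O*z) (G(O, z) = -2*(z - 6)/(O + (z*O + O)) = -2*(-6 + z)/(O + (O*z + O)) = -2*(-6 + z)/(O + (O + O*z)) = -2*(-6 + z)/(2*O + O*z))
G(-31, -14)² = (2*(6 - 1*(-14))/(-31*(2 - 14)))² = (2*(-1/31)*(6 + 14)/(-12))² = (2*(-1/31)*(-1/12)*20)² = (10/93)² = 100/8649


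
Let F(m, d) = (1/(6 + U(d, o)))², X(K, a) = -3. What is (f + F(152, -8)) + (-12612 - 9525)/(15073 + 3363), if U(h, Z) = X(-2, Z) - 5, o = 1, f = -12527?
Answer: -57741325/4609 ≈ -12528.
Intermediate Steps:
U(h, Z) = -8 (U(h, Z) = -3 - 5 = -8)
F(m, d) = ¼ (F(m, d) = (1/(6 - 8))² = (1/(-2))² = (-½)² = ¼)
(f + F(152, -8)) + (-12612 - 9525)/(15073 + 3363) = (-12527 + ¼) + (-12612 - 9525)/(15073 + 3363) = -50107/4 - 22137/18436 = -57741325/4609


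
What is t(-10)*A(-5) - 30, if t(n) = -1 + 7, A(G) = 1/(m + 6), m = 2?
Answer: -117/4 ≈ -29.250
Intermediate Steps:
A(G) = ⅛ (A(G) = 1/(2 + 6) = 1/8 = ⅛)
t(n) = 6
t(-10)*A(-5) - 30 = 6*(⅛) - 30 = ¾ - 30 = -117/4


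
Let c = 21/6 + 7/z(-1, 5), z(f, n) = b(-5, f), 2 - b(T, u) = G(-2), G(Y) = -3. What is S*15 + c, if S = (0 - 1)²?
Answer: 199/10 ≈ 19.900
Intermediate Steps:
b(T, u) = 5 (b(T, u) = 2 - 1*(-3) = 2 + 3 = 5)
z(f, n) = 5
S = 1 (S = (-1)² = 1)
c = 49/10 (c = 21/6 + 7/5 = 21*(⅙) + 7*(⅕) = 7/2 + 7/5 = 49/10 ≈ 4.9000)
S*15 + c = 1*15 + 49/10 = 15 + 49/10 = 199/10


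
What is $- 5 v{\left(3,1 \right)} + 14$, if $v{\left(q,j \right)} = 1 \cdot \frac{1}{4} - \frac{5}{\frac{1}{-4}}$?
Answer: $- \frac{349}{4} \approx -87.25$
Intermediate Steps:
$v{\left(q,j \right)} = \frac{81}{4}$ ($v{\left(q,j \right)} = 1 \cdot \frac{1}{4} - \frac{5}{- \frac{1}{4}} = \frac{1}{4} - -20 = \frac{1}{4} + 20 = \frac{81}{4}$)
$- 5 v{\left(3,1 \right)} + 14 = \left(-5\right) \frac{81}{4} + 14 = - \frac{405}{4} + 14 = - \frac{349}{4}$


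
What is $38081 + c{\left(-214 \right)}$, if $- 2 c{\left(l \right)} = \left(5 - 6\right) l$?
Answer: $37974$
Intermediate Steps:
$c{\left(l \right)} = \frac{l}{2}$ ($c{\left(l \right)} = - \frac{\left(5 - 6\right) l}{2} = - \frac{\left(-1\right) l}{2} = \frac{l}{2}$)
$38081 + c{\left(-214 \right)} = 38081 + \frac{1}{2} \left(-214\right) = 38081 - 107 = 37974$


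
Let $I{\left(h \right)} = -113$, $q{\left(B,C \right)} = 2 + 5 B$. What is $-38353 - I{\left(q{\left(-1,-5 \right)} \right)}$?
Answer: $-38240$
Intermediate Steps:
$-38353 - I{\left(q{\left(-1,-5 \right)} \right)} = -38353 - -113 = -38353 + 113 = -38240$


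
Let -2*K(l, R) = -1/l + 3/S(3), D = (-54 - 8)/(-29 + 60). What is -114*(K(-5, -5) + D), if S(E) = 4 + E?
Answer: 9234/35 ≈ 263.83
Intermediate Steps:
D = -2 (D = -62/31 = -62*1/31 = -2)
K(l, R) = -3/14 + 1/(2*l) (K(l, R) = -(-1/l + 3/(4 + 3))/2 = -(-1/l + 3/7)/2 = -(3/7 - 1/l)/2 = -3/14 + 1/(2*l))
-114*(K(-5, -5) + D) = -114*((1/14)*(7 - 3*(-5))/(-5) - 2) = -114*((1/14)*(-⅕)*(7 + 15) - 2) = -114*((1/14)*(-⅕)*22 - 2) = -114*(-11/35 - 2) = -114*(-81/35) = 9234/35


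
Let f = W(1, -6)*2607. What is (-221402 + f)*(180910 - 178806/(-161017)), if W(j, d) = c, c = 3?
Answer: -6221564183832356/161017 ≈ -3.8639e+10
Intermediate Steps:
W(j, d) = 3
f = 7821 (f = 3*2607 = 7821)
(-221402 + f)*(180910 - 178806/(-161017)) = (-221402 + 7821)*(180910 - 178806/(-161017)) = -213581*(180910 - 178806*(-1/161017)) = -213581*(180910 + 178806/161017) = -213581*29129764276/161017 = -6221564183832356/161017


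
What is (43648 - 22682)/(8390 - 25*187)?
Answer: 20966/3715 ≈ 5.6436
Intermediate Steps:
(43648 - 22682)/(8390 - 25*187) = 20966/(8390 - 4675) = 20966/3715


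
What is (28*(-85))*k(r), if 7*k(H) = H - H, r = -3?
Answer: 0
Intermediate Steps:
k(H) = 0 (k(H) = (H - H)/7 = (⅐)*0 = 0)
(28*(-85))*k(r) = (28*(-85))*0 = -2380*0 = 0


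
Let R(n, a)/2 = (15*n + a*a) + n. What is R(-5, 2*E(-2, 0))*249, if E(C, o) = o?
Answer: -39840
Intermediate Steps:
R(n, a) = 2*a² + 32*n (R(n, a) = 2*((15*n + a*a) + n) = 2*((15*n + a²) + n) = 2*((a² + 15*n) + n) = 2*(a² + 16*n) = 2*a² + 32*n)
R(-5, 2*E(-2, 0))*249 = (2*(2*0)² + 32*(-5))*249 = (2*0² - 160)*249 = (2*0 - 160)*249 = (0 - 160)*249 = -160*249 = -39840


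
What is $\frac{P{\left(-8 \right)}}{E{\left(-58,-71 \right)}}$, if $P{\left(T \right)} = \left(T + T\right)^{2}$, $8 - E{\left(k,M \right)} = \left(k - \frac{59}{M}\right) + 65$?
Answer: $\frac{4544}{3} \approx 1514.7$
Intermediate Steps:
$E{\left(k,M \right)} = -57 - k + \frac{59}{M}$ ($E{\left(k,M \right)} = 8 - \left(\left(k - \frac{59}{M}\right) + 65\right) = 8 - \left(65 + k - \frac{59}{M}\right) = -57 - k + \frac{59}{M}$)
$P{\left(T \right)} = 4 T^{2}$ ($P{\left(T \right)} = \left(2 T\right)^{2} = 4 T^{2}$)
$\frac{P{\left(-8 \right)}}{E{\left(-58,-71 \right)}} = \frac{4 \left(-8\right)^{2}}{-57 - -58 + \frac{59}{-71}} = \frac{4 \cdot 64}{-57 + 58 + 59 \left(- \frac{1}{71}\right)} = \frac{256}{-57 + 58 - \frac{59}{71}} = \frac{256}{\frac{12}{71}} = 256 \cdot \frac{71}{12} = \frac{4544}{3}$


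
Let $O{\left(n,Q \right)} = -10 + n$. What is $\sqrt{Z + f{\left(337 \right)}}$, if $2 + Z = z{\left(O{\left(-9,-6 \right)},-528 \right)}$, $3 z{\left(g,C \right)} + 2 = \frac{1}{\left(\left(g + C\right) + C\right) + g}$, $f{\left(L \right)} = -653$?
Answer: $\frac{i \sqrt{7062532518}}{3282} \approx 25.606 i$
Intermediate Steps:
$z{\left(g,C \right)} = - \frac{2}{3} + \frac{1}{3 \left(2 C + 2 g\right)}$ ($z{\left(g,C \right)} = - \frac{2}{3} + \frac{1}{3 \left(\left(\left(g + C\right) + C\right) + g\right)} = - \frac{2}{3} + \frac{1}{3 \left(\left(\left(C + g\right) + C\right) + g\right)} = - \frac{2}{3} + \frac{1}{3 \left(\left(g + 2 C\right) + g\right)} = - \frac{2}{3} + \frac{1}{3 \left(2 C + 2 g\right)}$)
$Z = - \frac{8753}{3282}$ ($Z = -2 + \frac{1 - -2112 - 4 \left(-10 - 9\right)}{6 \left(-528 - 19\right)} = -2 + \frac{1 + 2112 - -76}{6 \left(-528 - 19\right)} = -2 + \frac{1 + 2112 + 76}{6 \left(-547\right)} = -2 + \frac{1}{6} \left(- \frac{1}{547}\right) 2189 = -2 - \frac{2189}{3282} = - \frac{8753}{3282} \approx -2.667$)
$\sqrt{Z + f{\left(337 \right)}} = \sqrt{- \frac{8753}{3282} - 653} = \sqrt{- \frac{2151899}{3282}} = \frac{i \sqrt{7062532518}}{3282}$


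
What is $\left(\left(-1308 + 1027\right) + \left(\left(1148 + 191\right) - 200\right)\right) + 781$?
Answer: $1639$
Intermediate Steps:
$\left(\left(-1308 + 1027\right) + \left(\left(1148 + 191\right) - 200\right)\right) + 781 = \left(-281 + \left(1339 - 200\right)\right) + 781 = \left(-281 + 1139\right) + 781 = 858 + 781 = 1639$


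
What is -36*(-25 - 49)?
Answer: 2664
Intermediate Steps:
-36*(-25 - 49) = -36*(-74) = 2664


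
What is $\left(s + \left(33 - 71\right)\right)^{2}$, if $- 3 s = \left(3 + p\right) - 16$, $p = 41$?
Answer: $\frac{20164}{9} \approx 2240.4$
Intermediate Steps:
$s = - \frac{28}{3}$ ($s = - \frac{\left(3 + 41\right) - 16}{3} = - \frac{44 - 16}{3} = \left(- \frac{1}{3}\right) 28 = - \frac{28}{3} \approx -9.3333$)
$\left(s + \left(33 - 71\right)\right)^{2} = \left(- \frac{28}{3} + \left(33 - 71\right)\right)^{2} = \left(- \frac{28}{3} - 38\right)^{2} = \left(- \frac{142}{3}\right)^{2} = \frac{20164}{9}$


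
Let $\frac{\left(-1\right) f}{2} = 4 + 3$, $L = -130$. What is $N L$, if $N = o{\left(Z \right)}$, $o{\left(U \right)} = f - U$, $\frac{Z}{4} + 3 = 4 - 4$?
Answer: $260$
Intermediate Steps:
$f = -14$ ($f = - 2 \left(4 + 3\right) = \left(-2\right) 7 = -14$)
$Z = -12$ ($Z = -12 + 4 \left(4 - 4\right) = -12 + 4 \cdot 0 = -12 + 0 = -12$)
$o{\left(U \right)} = -14 - U$
$N = -2$ ($N = -14 - -12 = -14 + 12 = -2$)
$N L = \left(-2\right) \left(-130\right) = 260$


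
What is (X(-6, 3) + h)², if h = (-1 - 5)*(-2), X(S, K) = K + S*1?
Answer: 81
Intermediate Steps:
X(S, K) = K + S
h = 12 (h = -6*(-2) = 12)
(X(-6, 3) + h)² = ((3 - 6) + 12)² = (-3 + 12)² = 9² = 81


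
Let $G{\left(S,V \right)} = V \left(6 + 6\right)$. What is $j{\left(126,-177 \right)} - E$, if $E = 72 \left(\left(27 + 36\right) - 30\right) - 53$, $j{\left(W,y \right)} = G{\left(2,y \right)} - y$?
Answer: $-4270$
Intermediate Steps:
$G{\left(S,V \right)} = 12 V$ ($G{\left(S,V \right)} = V 12 = 12 V$)
$j{\left(W,y \right)} = 11 y$ ($j{\left(W,y \right)} = 12 y - y = 11 y$)
$E = 2323$ ($E = 72 \left(63 - 30\right) - 53 = 72 \cdot 33 - 53 = 2376 - 53 = 2323$)
$j{\left(126,-177 \right)} - E = 11 \left(-177\right) - 2323 = -1947 - 2323 = -4270$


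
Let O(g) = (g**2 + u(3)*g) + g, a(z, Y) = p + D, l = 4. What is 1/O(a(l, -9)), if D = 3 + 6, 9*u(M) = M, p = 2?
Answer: 3/407 ≈ 0.0073710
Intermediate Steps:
u(M) = M/9
D = 9
a(z, Y) = 11 (a(z, Y) = 2 + 9 = 11)
O(g) = g**2 + 4*g/3 (O(g) = (g**2 + ((1/9)*3)*g) + g = (g**2 + g/3) + g = g**2 + 4*g/3)
1/O(a(l, -9)) = 1/((1/3)*11*(4 + 3*11)) = 1/((1/3)*11*(4 + 33)) = 1/((1/3)*11*37) = 1/(407/3) = 3/407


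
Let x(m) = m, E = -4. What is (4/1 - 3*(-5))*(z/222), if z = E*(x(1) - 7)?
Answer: 76/37 ≈ 2.0541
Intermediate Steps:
z = 24 (z = -4*(1 - 7) = -4*(-6) = 24)
(4/1 - 3*(-5))*(z/222) = (4/1 - 3*(-5))*(24/222) = (4*1 + 15)*(24*(1/222)) = (4 + 15)*(4/37) = 19*(4/37) = 76/37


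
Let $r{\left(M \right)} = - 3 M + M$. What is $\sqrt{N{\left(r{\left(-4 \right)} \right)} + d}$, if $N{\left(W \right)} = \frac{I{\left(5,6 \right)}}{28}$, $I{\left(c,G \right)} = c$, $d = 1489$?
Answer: $\frac{3 \sqrt{32431}}{14} \approx 38.59$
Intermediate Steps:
$r{\left(M \right)} = - 2 M$
$N{\left(W \right)} = \frac{5}{28}$
$\sqrt{N{\left(r{\left(-4 \right)} \right)} + d} = \sqrt{\frac{5}{28} + 1489} = \sqrt{\frac{41697}{28}} = \frac{3 \sqrt{32431}}{14}$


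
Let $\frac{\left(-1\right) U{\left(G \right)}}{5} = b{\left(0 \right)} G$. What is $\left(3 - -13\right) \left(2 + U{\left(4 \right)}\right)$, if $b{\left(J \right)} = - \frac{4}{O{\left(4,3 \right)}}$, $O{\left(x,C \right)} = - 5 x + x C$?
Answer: $-128$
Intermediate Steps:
$O{\left(x,C \right)} = - 5 x + C x$
$b{\left(J \right)} = \frac{1}{2}$ ($b{\left(J \right)} = - \frac{4}{4 \left(-5 + 3\right)} = - \frac{4}{4 \left(-2\right)} = - \frac{4}{-8} = \left(-4\right) \left(- \frac{1}{8}\right) = \frac{1}{2}$)
$U{\left(G \right)} = - \frac{5 G}{2}$ ($U{\left(G \right)} = - 5 \frac{G}{2} = - \frac{5 G}{2}$)
$\left(3 - -13\right) \left(2 + U{\left(4 \right)}\right) = \left(3 - -13\right) \left(2 - 10\right) = \left(3 + 13\right) \left(2 - 10\right) = 16 \left(-8\right) = -128$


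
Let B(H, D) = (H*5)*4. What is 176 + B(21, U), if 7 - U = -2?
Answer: 596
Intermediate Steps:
U = 9 (U = 7 - 1*(-2) = 7 + 2 = 9)
B(H, D) = 20*H (B(H, D) = (5*H)*4 = 20*H)
176 + B(21, U) = 176 + 20*21 = 176 + 420 = 596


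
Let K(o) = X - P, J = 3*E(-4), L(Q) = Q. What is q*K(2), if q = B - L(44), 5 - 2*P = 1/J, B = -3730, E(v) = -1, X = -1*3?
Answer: 21386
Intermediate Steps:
X = -3
J = -3 (J = 3*(-1) = -3)
P = 8/3 (P = 5/2 - ½/(-3) = 5/2 - ½*(-⅓) = 5/2 + ⅙ = 8/3 ≈ 2.6667)
K(o) = -17/3 (K(o) = -3 - 1*8/3 = -3 - 8/3 = -17/3)
q = -3774 (q = -3730 - 1*44 = -3730 - 44 = -3774)
q*K(2) = -3774*(-17/3) = 21386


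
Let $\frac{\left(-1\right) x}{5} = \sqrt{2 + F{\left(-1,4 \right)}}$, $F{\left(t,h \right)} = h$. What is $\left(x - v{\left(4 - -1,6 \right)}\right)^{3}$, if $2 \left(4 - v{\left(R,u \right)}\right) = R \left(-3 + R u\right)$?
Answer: $\frac{2276983}{8} - \frac{244935 \sqrt{6}}{4} \approx 1.3463 \cdot 10^{5}$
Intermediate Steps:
$v{\left(R,u \right)} = 4 - \frac{R \left(-3 + R u\right)}{2}$
$x = - 5 \sqrt{6}$ ($x = - 5 \sqrt{2 + 4} = - 5 \sqrt{6} \approx -12.247$)
$\left(x - v{\left(4 - -1,6 \right)}\right)^{3} = \left(- 5 \sqrt{6} - \left(4 + \frac{3 \left(4 - -1\right)}{2} - 3 \left(4 - -1\right)^{2}\right)\right)^{3} = \left(- 5 \sqrt{6} - \left(4 + \frac{3 \left(4 + 1\right)}{2} - 3 \left(4 + 1\right)^{2}\right)\right)^{3} = \left(- 5 \sqrt{6} - \left(4 + \frac{3}{2} \cdot 5 - 3 \cdot 5^{2}\right)\right)^{3} = \left(- 5 \sqrt{6} - \left(4 + \frac{15}{2} - 3 \cdot 25\right)\right)^{3} = \left(- 5 \sqrt{6} - \left(4 + \frac{15}{2} - 75\right)\right)^{3} = \left(- 5 \sqrt{6} - - \frac{127}{2}\right)^{3} = \left(- 5 \sqrt{6} + \frac{127}{2}\right)^{3} = \left(\frac{127}{2} - 5 \sqrt{6}\right)^{3}$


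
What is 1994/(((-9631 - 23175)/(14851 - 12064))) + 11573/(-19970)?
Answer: -55679252749/327567910 ≈ -169.98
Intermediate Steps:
1994/(((-9631 - 23175)/(14851 - 12064))) + 11573/(-19970) = 1994/((-32806/2787)) + 11573*(-1/19970) = 1994/((-32806*1/2787)) - 11573/19970 = 1994/(-32806/2787) - 11573/19970 = 1994*(-2787/32806) - 11573/19970 = -2778639/16403 - 11573/19970 = -55679252749/327567910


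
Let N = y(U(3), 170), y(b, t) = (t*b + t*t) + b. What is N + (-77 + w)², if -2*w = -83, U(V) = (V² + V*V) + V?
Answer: 135005/4 ≈ 33751.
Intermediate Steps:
U(V) = V + 2*V² (U(V) = (V² + V²) + V = 2*V² + V = V + 2*V²)
y(b, t) = b + t² + b*t (y(b, t) = (b*t + t²) + b = (t² + b*t) + b = b + t² + b*t)
N = 32491 (N = 3*(1 + 2*3) + 170² + (3*(1 + 2*3))*170 = 3*(1 + 6) + 28900 + (3*(1 + 6))*170 = 3*7 + 28900 + (3*7)*170 = 21 + 28900 + 21*170 = 21 + 28900 + 3570 = 32491)
w = 83/2 (w = -½*(-83) = 83/2 ≈ 41.500)
N + (-77 + w)² = 32491 + (-77 + 83/2)² = 32491 + (-71/2)² = 32491 + 5041/4 = 135005/4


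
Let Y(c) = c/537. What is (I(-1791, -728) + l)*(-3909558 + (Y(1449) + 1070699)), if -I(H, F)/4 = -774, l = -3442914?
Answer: 1747961672059404/179 ≈ 9.7651e+12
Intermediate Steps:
Y(c) = c/537 (Y(c) = c*(1/537) = c/537)
I(H, F) = 3096 (I(H, F) = -4*(-774) = 3096)
(I(-1791, -728) + l)*(-3909558 + (Y(1449) + 1070699)) = (3096 - 3442914)*(-3909558 + ((1/537)*1449 + 1070699)) = -3439818*(-3909558 + (483/179 + 1070699)) = -3439818*(-3909558 + 191655604/179) = -3439818*(-508155278/179) = 1747961672059404/179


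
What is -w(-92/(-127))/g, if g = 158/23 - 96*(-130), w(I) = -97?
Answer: 2231/287198 ≈ 0.0077682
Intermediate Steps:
g = 287198/23 (g = 158*(1/23) + 12480 = 158/23 + 12480 = 287198/23 ≈ 12487.)
-w(-92/(-127))/g = -(-97)/287198/23 = -(-97)*23/287198 = -1*(-2231/287198) = 2231/287198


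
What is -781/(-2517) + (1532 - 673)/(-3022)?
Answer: 198079/7606374 ≈ 0.026041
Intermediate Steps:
-781/(-2517) + (1532 - 673)/(-3022) = -781*(-1/2517) + 859*(-1/3022) = 781/2517 - 859/3022 = 198079/7606374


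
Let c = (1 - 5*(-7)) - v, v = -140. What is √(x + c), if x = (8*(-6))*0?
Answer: 4*√11 ≈ 13.266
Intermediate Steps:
c = 176 (c = (1 - 5*(-7)) - 1*(-140) = (1 + 35) + 140 = 36 + 140 = 176)
x = 0 (x = -48*0 = 0)
√(x + c) = √(0 + 176) = √176 = 4*√11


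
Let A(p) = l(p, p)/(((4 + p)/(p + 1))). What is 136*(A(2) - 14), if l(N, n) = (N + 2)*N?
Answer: -1360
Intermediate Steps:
l(N, n) = N*(2 + N) (l(N, n) = (2 + N)*N = N*(2 + N))
A(p) = p*(1 + p)*(2 + p)/(4 + p) (A(p) = (p*(2 + p))/(((4 + p)/(p + 1))) = (p*(2 + p))/(((4 + p)/(1 + p))) = (p*(2 + p))*((1 + p)/(4 + p)) = p*(1 + p)*(2 + p)/(4 + p))
136*(A(2) - 14) = 136*(2*(1 + 2)*(2 + 2)/(4 + 2) - 14) = 136*(2*3*4/6 - 14) = 136*(2*(⅙)*3*4 - 14) = 136*(4 - 14) = 136*(-10) = -1360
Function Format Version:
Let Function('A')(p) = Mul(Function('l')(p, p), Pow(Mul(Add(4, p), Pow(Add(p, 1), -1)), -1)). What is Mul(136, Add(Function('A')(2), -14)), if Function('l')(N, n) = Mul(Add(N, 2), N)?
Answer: -1360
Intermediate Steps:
Function('l')(N, n) = Mul(N, Add(2, N)) (Function('l')(N, n) = Mul(Add(2, N), N) = Mul(N, Add(2, N)))
Function('A')(p) = Mul(p, Pow(Add(4, p), -1), Add(1, p), Add(2, p)) (Function('A')(p) = Mul(Mul(p, Add(2, p)), Pow(Mul(Add(4, p), Pow(Add(p, 1), -1)), -1)) = Mul(Mul(p, Add(2, p)), Pow(Mul(Add(4, p), Pow(Add(1, p), -1)), -1)) = Mul(Mul(p, Add(2, p)), Pow(Mul(Pow(Add(1, p), -1), Add(4, p)), -1)) = Mul(Mul(p, Add(2, p)), Mul(Pow(Add(4, p), -1), Add(1, p))) = Mul(p, Pow(Add(4, p), -1), Add(1, p), Add(2, p)))
Mul(136, Add(Function('A')(2), -14)) = Mul(136, Add(Mul(2, Pow(Add(4, 2), -1), Add(1, 2), Add(2, 2)), -14)) = Mul(136, Add(Mul(2, Pow(6, -1), 3, 4), -14)) = Mul(136, Add(Mul(2, Rational(1, 6), 3, 4), -14)) = Mul(136, Add(4, -14)) = Mul(136, -10) = -1360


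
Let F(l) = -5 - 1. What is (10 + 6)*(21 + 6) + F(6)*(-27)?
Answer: 594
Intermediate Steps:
F(l) = -6
(10 + 6)*(21 + 6) + F(6)*(-27) = (10 + 6)*(21 + 6) - 6*(-27) = 16*27 + 162 = 432 + 162 = 594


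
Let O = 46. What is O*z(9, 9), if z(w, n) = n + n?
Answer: 828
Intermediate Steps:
z(w, n) = 2*n
O*z(9, 9) = 46*(2*9) = 46*18 = 828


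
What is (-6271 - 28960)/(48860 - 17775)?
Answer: -35231/31085 ≈ -1.1334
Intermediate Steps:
(-6271 - 28960)/(48860 - 17775) = -35231/31085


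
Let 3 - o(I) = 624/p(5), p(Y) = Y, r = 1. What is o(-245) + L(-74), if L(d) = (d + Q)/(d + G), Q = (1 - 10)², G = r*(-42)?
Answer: -70679/580 ≈ -121.86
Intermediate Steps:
o(I) = -609/5 (o(I) = 3 - 624/5 = -609/5)
G = -42 (G = 1*(-42) = -42)
Q = 81 (Q = (-9)² = 81)
L(d) = (81 + d)/(-42 + d) (L(d) = (d + 81)/(d - 42) = (81 + d)/(-42 + d))
o(-245) + L(-74) = -609/5 + (81 - 74)/(-42 - 74) = -609/5 + 7/(-116) = -609/5 - 1/116*7 = -609/5 - 7/116 = -70679/580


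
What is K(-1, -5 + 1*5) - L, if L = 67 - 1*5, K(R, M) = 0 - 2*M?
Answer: -62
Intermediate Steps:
K(R, M) = -2*M
L = 62 (L = 67 - 5 = 62)
K(-1, -5 + 1*5) - L = -2*(-5 + 1*5) - 1*62 = -2*(-5 + 5) - 62 = -2*0 - 62 = 0 - 62 = -62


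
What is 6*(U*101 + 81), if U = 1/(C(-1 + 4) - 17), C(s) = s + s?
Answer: 4740/11 ≈ 430.91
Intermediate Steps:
C(s) = 2*s
U = -1/11 (U = 1/(2*(-1 + 4) - 17) = 1/(2*3 - 17) = 1/(6 - 17) = 1/(-11) = -1/11 ≈ -0.090909)
6*(U*101 + 81) = 6*(-1/11*101 + 81) = 6*(-101/11 + 81) = 6*(790/11) = 4740/11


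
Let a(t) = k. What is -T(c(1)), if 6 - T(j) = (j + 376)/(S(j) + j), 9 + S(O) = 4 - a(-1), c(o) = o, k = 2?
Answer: -413/6 ≈ -68.833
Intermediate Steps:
a(t) = 2
S(O) = -7 (S(O) = -9 + (4 - 1*2) = -9 + (4 - 2) = -9 + 2 = -7)
T(j) = 6 - (376 + j)/(-7 + j) (T(j) = 6 - (j + 376)/(-7 + j) = 6 - (376 + j)/(-7 + j))
-T(c(1)) = -(-418 + 5*1)/(-7 + 1) = -(-418 + 5)/(-6) = -(-1)*(-413)/6 = -1*413/6 = -413/6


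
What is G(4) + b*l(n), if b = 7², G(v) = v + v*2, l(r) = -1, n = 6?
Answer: -37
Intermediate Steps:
G(v) = 3*v (G(v) = v + 2*v = 3*v)
b = 49
G(4) + b*l(n) = 3*4 + 49*(-1) = 12 - 49 = -37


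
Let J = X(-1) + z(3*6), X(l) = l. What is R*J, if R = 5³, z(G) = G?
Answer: 2125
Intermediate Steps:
J = 17 (J = -1 + 3*6 = -1 + 18 = 17)
R = 125
R*J = 125*17 = 2125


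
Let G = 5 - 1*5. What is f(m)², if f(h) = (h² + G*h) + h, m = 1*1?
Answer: 4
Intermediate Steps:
G = 0 (G = 5 - 5 = 0)
m = 1
f(h) = h + h² (f(h) = (h² + 0*h) + h = (h² + 0) + h = h² + h = h + h²)
f(m)² = (1*(1 + 1))² = (1*2)² = 2² = 4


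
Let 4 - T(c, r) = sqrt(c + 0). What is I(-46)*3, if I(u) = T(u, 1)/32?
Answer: 3/8 - 3*I*sqrt(46)/32 ≈ 0.375 - 0.63584*I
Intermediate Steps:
T(c, r) = 4 - sqrt(c) (T(c, r) = 4 - sqrt(c + 0) = 4 - sqrt(c))
I(u) = 1/8 - sqrt(u)/32 (I(u) = (4 - sqrt(u))/32 = (4 - sqrt(u))*(1/32) = 1/8 - sqrt(u)/32)
I(-46)*3 = (1/8 - I*sqrt(46)/32)*3 = 3/8 - 3*I*sqrt(46)/32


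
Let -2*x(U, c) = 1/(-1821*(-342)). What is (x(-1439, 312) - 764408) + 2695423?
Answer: 2405202767459/1245564 ≈ 1.9310e+6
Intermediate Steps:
x(U, c) = -1/1245564 (x(U, c) = -1/(2*(-1821)*(-342)) = -(-1)*(-1)/(3642*342) = -1/2*1/622782 = -1/1245564)
(x(-1439, 312) - 764408) + 2695423 = (-1/1245564 - 764408) + 2695423 = -952119086113/1245564 + 2695423 = 2405202767459/1245564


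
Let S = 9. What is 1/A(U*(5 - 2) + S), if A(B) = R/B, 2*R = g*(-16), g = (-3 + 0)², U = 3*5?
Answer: -¾ ≈ -0.75000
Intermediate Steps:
U = 15
g = 9 (g = (-3)² = 9)
R = -72 (R = (9*(-16))/2 = (½)*(-144) = -72)
A(B) = -72/B
1/A(U*(5 - 2) + S) = 1/(-72/(15*(5 - 2) + 9)) = 1/(-72/(15*3 + 9)) = 1/(-72/(45 + 9)) = 1/(-72/54) = 1/(-72*1/54) = 1/(-4/3) = -¾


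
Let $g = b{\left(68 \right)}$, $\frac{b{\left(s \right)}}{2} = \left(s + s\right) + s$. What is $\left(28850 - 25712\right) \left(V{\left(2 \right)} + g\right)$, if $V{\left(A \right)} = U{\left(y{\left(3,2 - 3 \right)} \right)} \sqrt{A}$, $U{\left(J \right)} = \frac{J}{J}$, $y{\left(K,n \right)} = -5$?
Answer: $1280304 + 3138 \sqrt{2} \approx 1.2847 \cdot 10^{6}$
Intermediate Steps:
$U{\left(J \right)} = 1$
$V{\left(A \right)} = \sqrt{A}$ ($V{\left(A \right)} = 1 \sqrt{A} = \sqrt{A}$)
$b{\left(s \right)} = 6 s$ ($b{\left(s \right)} = 2 \left(\left(s + s\right) + s\right) = 2 \left(2 s + s\right) = 2 \cdot 3 s = 6 s$)
$g = 408$ ($g = 6 \cdot 68 = 408$)
$\left(28850 - 25712\right) \left(V{\left(2 \right)} + g\right) = \left(28850 - 25712\right) \left(\sqrt{2} + 408\right) = 3138 \left(408 + \sqrt{2}\right) = 1280304 + 3138 \sqrt{2}$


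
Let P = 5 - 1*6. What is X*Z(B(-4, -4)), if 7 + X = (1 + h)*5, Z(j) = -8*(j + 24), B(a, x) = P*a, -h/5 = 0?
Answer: 448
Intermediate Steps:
h = 0 (h = -5*0 = 0)
P = -1 (P = 5 - 6 = -1)
B(a, x) = -a
Z(j) = -192 - 8*j (Z(j) = -8*(24 + j) = -192 - 8*j)
X = -2 (X = -7 + (1 + 0)*5 = -7 + 1*5 = -7 + 5 = -2)
X*Z(B(-4, -4)) = -2*(-192 - (-8)*(-4)) = -2*(-192 - 8*4) = -2*(-192 - 32) = -2*(-224) = 448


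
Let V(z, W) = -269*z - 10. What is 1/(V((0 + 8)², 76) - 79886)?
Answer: -1/97112 ≈ -1.0297e-5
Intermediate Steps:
V(z, W) = -10 - 269*z
1/(V((0 + 8)², 76) - 79886) = 1/((-10 - 269*(0 + 8)²) - 79886) = 1/((-10 - 269*8²) - 79886) = 1/((-10 - 269*64) - 79886) = 1/((-10 - 17216) - 79886) = 1/(-17226 - 79886) = 1/(-97112) = -1/97112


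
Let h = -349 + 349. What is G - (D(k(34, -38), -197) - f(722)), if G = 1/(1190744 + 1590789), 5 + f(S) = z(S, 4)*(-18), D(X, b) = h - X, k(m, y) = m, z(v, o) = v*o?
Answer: -144514547014/2781533 ≈ -51955.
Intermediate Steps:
z(v, o) = o*v
h = 0
D(X, b) = -X (D(X, b) = 0 - X = -X)
f(S) = -5 - 72*S (f(S) = -5 + (4*S)*(-18) = -5 - 72*S)
G = 1/2781533 ≈ 3.5951e-7
G - (D(k(34, -38), -197) - f(722)) = 1/2781533 - (-1*34 - (-5 - 72*722)) = 1/2781533 - (-34 - (-5 - 51984)) = 1/2781533 - (-34 - 1*(-51989)) = 1/2781533 - (-34 + 51989) = 1/2781533 - 1*51955 = 1/2781533 - 51955 = -144514547014/2781533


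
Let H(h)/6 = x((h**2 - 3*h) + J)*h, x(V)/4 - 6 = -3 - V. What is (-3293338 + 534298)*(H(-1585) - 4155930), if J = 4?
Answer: -264155459486342400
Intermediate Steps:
x(V) = 12 - 4*V (x(V) = 24 + 4*(-3 - V) = 24 + (-12 - 4*V) = 12 - 4*V)
H(h) = 6*h*(-4 - 4*h**2 + 12*h) (H(h) = 6*((12 - 4*((h**2 - 3*h) + 4))*h) = 6*((12 - 4*(4 + h**2 - 3*h))*h) = 6*((12 + (-16 - 4*h**2 + 12*h))*h) = 6*((-4 - 4*h**2 + 12*h)*h) = 6*(h*(-4 - 4*h**2 + 12*h)) = 6*h*(-4 - 4*h**2 + 12*h))
(-3293338 + 534298)*(H(-1585) - 4155930) = (-3293338 + 534298)*(24*(-1585)*(-1 - 1*(-1585)**2 + 3*(-1585)) - 4155930) = -2759040*(24*(-1585)*(-1 - 1*2512225 - 4755) - 4155930) = -2759040*(24*(-1585)*(-1 - 2512225 - 4755) - 4155930) = -2759040*(24*(-1585)*(-2516981) - 4155930) = -2759040*(95745957240 - 4155930) = -2759040*95741801310 = -264155459486342400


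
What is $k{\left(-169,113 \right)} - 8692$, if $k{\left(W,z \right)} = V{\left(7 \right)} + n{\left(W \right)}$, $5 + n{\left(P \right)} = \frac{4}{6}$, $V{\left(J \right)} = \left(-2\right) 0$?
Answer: $- \frac{26089}{3} \approx -8696.3$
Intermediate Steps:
$V{\left(J \right)} = 0$
$n{\left(P \right)} = - \frac{13}{3}$ ($n{\left(P \right)} = -5 + \frac{4}{6} = -5 + 4 \cdot \frac{1}{6} = -5 + \frac{2}{3} = - \frac{13}{3}$)
$k{\left(W,z \right)} = - \frac{13}{3}$ ($k{\left(W,z \right)} = 0 - \frac{13}{3} = - \frac{13}{3}$)
$k{\left(-169,113 \right)} - 8692 = - \frac{13}{3} - 8692 = - \frac{26089}{3}$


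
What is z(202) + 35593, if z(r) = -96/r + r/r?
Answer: 3594946/101 ≈ 35594.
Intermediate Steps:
z(r) = 1 - 96/r (z(r) = -96/r + 1 = 1 - 96/r)
z(202) + 35593 = (-96 + 202)/202 + 35593 = (1/202)*106 + 35593 = 53/101 + 35593 = 3594946/101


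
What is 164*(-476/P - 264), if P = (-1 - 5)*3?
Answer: -350632/9 ≈ -38959.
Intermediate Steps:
P = -18 (P = -6*3 = -18)
164*(-476/P - 264) = 164*(-476/(-18) - 264) = 164*(-476*(-1/18) - 264) = 164*(238/9 - 264) = 164*(-2138/9) = -350632/9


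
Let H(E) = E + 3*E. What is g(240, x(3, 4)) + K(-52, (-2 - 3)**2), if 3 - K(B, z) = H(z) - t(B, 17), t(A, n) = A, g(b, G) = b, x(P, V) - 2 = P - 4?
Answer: 91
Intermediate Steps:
x(P, V) = -2 + P (x(P, V) = 2 + (P - 4) = 2 + (-4 + P) = -2 + P)
H(E) = 4*E
K(B, z) = 3 + B - 4*z (K(B, z) = 3 - (4*z - B) = 3 - (-B + 4*z) = 3 + (B - 4*z) = 3 + B - 4*z)
g(240, x(3, 4)) + K(-52, (-2 - 3)**2) = 240 + (3 - 52 - 4*(-2 - 3)**2) = 240 + (3 - 52 - 4*(-5)**2) = 240 + (3 - 52 - 4*25) = 240 + (3 - 52 - 100) = 240 - 149 = 91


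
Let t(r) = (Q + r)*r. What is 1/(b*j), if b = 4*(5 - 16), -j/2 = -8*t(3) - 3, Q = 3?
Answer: -1/12936 ≈ -7.7304e-5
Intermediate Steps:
t(r) = r*(3 + r) (t(r) = (3 + r)*r = r*(3 + r))
j = 294 (j = -2*(-24*(3 + 3) - 3) = -2*(-24*6 - 3) = -2*(-8*18 - 3) = -2*(-144 - 3) = -2*(-147) = 294)
b = -44 (b = 4*(-11) = -44)
1/(b*j) = 1/(-44*294) = 1/(-12936) = -1/12936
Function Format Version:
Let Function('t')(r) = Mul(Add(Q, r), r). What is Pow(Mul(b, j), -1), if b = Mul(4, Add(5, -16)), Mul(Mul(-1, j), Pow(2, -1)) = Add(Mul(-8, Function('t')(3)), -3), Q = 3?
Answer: Rational(-1, 12936) ≈ -7.7304e-5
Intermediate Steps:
Function('t')(r) = Mul(r, Add(3, r)) (Function('t')(r) = Mul(Add(3, r), r) = Mul(r, Add(3, r)))
j = 294 (j = Mul(-2, Add(Mul(-8, Mul(3, Add(3, 3))), -3)) = Mul(-2, Add(Mul(-8, Mul(3, 6)), -3)) = Mul(-2, Add(Mul(-8, 18), -3)) = Mul(-2, Add(-144, -3)) = Mul(-2, -147) = 294)
b = -44 (b = Mul(4, -11) = -44)
Pow(Mul(b, j), -1) = Pow(Mul(-44, 294), -1) = Pow(-12936, -1) = Rational(-1, 12936)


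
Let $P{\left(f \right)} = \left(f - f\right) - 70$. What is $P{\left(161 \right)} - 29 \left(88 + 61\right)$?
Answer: $-4391$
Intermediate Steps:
$P{\left(f \right)} = -70$ ($P{\left(f \right)} = 0 - 70 = -70$)
$P{\left(161 \right)} - 29 \left(88 + 61\right) = -70 - 29 \left(88 + 61\right) = -70 - 4321 = -4391$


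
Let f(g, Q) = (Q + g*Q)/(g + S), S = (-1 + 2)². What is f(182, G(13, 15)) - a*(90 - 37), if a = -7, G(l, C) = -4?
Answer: 367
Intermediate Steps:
S = 1 (S = 1² = 1)
f(g, Q) = (Q + Q*g)/(1 + g) (f(g, Q) = (Q + g*Q)/(g + 1) = (Q + Q*g)/(1 + g))
f(182, G(13, 15)) - a*(90 - 37) = -4 - (-7)*(90 - 37) = -4 - (-7)*53 = -4 - 1*(-371) = -4 + 371 = 367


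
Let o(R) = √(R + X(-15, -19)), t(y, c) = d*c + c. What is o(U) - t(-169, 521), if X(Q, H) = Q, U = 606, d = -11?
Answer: 5210 + √591 ≈ 5234.3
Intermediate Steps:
t(y, c) = -10*c (t(y, c) = -11*c + c = -10*c)
o(R) = √(-15 + R) (o(R) = √(R - 15) = √(-15 + R))
o(U) - t(-169, 521) = √(-15 + 606) - (-10)*521 = √591 - 1*(-5210) = √591 + 5210 = 5210 + √591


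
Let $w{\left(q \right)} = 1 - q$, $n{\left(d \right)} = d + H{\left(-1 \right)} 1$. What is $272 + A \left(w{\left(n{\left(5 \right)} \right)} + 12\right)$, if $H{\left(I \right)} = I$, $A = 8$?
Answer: $344$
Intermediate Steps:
$n{\left(d \right)} = -1 + d$ ($n{\left(d \right)} = d - 1 = -1 + d$)
$272 + A \left(w{\left(n{\left(5 \right)} \right)} + 12\right) = 272 + 8 \left(\left(1 - \left(-1 + 5\right)\right) + 12\right) = 272 + 8 \left(\left(1 - 4\right) + 12\right) = 272 + 8 \left(-3 + 12\right) = 272 + 8 \cdot 9 = 272 + 72 = 344$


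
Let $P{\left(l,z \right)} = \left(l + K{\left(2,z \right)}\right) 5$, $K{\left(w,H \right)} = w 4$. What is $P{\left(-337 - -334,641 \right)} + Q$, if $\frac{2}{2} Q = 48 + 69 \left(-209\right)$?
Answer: $-14348$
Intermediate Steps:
$K{\left(w,H \right)} = 4 w$
$P{\left(l,z \right)} = 40 + 5 l$ ($P{\left(l,z \right)} = \left(l + 4 \cdot 2\right) 5 = \left(l + 8\right) 5 = \left(8 + l\right) 5 = 40 + 5 l$)
$Q = -14373$ ($Q = 48 + 69 \left(-209\right) = 48 - 14421 = -14373$)
$P{\left(-337 - -334,641 \right)} + Q = \left(40 + 5 \left(-337 - -334\right)\right) - 14373 = \left(40 + 5 \left(-337 + 334\right)\right) - 14373 = \left(40 + 5 \left(-3\right)\right) - 14373 = \left(40 - 15\right) - 14373 = 25 - 14373 = -14348$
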